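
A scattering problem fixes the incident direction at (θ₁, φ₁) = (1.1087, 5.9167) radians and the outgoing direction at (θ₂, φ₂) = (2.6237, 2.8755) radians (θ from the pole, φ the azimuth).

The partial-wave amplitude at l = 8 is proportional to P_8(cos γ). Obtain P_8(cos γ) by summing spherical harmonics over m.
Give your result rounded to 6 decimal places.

Addition theorem: P_8(cos γ) = (4π/17) Σ_m Y*_{lm}(Ω₁) Y_{lm}(Ω₂), m = −8…8:
  [-8]  conj(Y_{8,-8})(Ω₁) = (-0.207777, -0.044223) ; Y_{8,-8}(Ω₂) = (-0.000984, 0.001577) ; Δ = (0.000274, -0.000284)
  [-7]  conj(Y_{8,-7})(Ω₁) = (-0.354884, -0.230584) ; Y_{8,-7}(Ω₂) = (-0.003756, 0.012501) ; Δ = (0.004216, -0.003571)
  [-6]  conj(Y_{8,-6})(Ω₁) = (-0.225438, -0.310421) ; Y_{8,-6}(Ω₂) = (-0.001473, 0.057182) ; Δ = (0.018083, -0.012434)
  [-5]  conj(Y_{8,-5})(Ω₁) = (0.001002, 0.003742) ; Y_{8,-5}(Ω₂) = (0.041622, 0.169836) ; Δ = (-0.000594, 0.000326)
  [-4]  conj(Y_{8,-4})(Ω₁) = (-0.036367, 0.345555) ; Y_{8,-4}(Ω₂) = (0.181501, 0.327221) ; Δ = (-0.119673, 0.050819)
  [-3]  conj(Y_{8,-3})(Ω₁) = (-0.079522, 0.156032) ; Y_{8,-3}(Ω₂) = (0.359780, 0.369169) ; Δ = (-0.086213, 0.026780)
  [-2]  conj(Y_{8,-2})(Ω₁) = (0.198338, -0.178560) ; Y_{8,-2}(Ω₂) = (0.268348, 0.158018) ; Δ = (0.081439, -0.016575)
  [-1]  conj(Y_{8,-1})(Ω₁) = (0.218086, -0.083707) ; Y_{8,-1}(Ω₂) = (-0.230813, -0.062910) ; Δ = (-0.055603, 0.005601)
  [+0]  conj(Y_{8,0})(Ω₁) = (-0.235718, -0.000000) ; Y_{8,0}(Ω₂) = (-0.406028, 0.000000) ; Δ = (0.095708, 0.000000)
  [+1]  conj(Y_{8,1})(Ω₁) = (-0.218086, -0.083707) ; Y_{8,1}(Ω₂) = (0.230813, -0.062910) ; Δ = (-0.055603, -0.005601)
  [+2]  conj(Y_{8,2})(Ω₁) = (0.198338, 0.178560) ; Y_{8,2}(Ω₂) = (0.268348, -0.158018) ; Δ = (0.081439, 0.016575)
  [+3]  conj(Y_{8,3})(Ω₁) = (0.079522, 0.156032) ; Y_{8,3}(Ω₂) = (-0.359780, 0.369169) ; Δ = (-0.086213, -0.026780)
  [+4]  conj(Y_{8,4})(Ω₁) = (-0.036367, -0.345555) ; Y_{8,4}(Ω₂) = (0.181501, -0.327221) ; Δ = (-0.119673, -0.050819)
  [+5]  conj(Y_{8,5})(Ω₁) = (-0.001002, 0.003742) ; Y_{8,5}(Ω₂) = (-0.041622, 0.169836) ; Δ = (-0.000594, -0.000326)
  [+6]  conj(Y_{8,6})(Ω₁) = (-0.225438, 0.310421) ; Y_{8,6}(Ω₂) = (-0.001473, -0.057182) ; Δ = (0.018083, 0.012434)
  [+7]  conj(Y_{8,7})(Ω₁) = (0.354884, -0.230584) ; Y_{8,7}(Ω₂) = (0.003756, 0.012501) ; Δ = (0.004216, 0.003571)
  [+8]  conj(Y_{8,8})(Ω₁) = (-0.207777, 0.044223) ; Y_{8,8}(Ω₂) = (-0.000984, -0.001577) ; Δ = (0.000274, 0.000284)
Total Σ_m = (-0.220434, -0.000000). Multiply by 0.739198: (-0.162944, -0.000000). P_8(cos γ) = -0.162944

-0.162944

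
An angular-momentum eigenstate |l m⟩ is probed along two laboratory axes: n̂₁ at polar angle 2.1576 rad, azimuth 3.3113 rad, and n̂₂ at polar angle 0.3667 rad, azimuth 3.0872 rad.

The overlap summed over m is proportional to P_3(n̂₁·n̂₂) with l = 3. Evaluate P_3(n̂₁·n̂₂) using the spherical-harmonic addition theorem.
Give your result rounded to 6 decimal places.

0.309915

Summing Y*_{l m}(θ₁,φ₁)·Y_{l m}(θ₂,φ₂) over m ∈ [−3, 3]; prefactor 4π/(2·3+1) = 1.795196:
  m=-3: -0.21036 - 0.11742j × -0.01897 - 0.00312j = 0.00362 + 0.00289j  (running Σ = 0.00362 + 0.00289j)
  m=-2: -0.37000 - 0.13064j × 0.12192 + 0.01332j = -0.04337 - 0.02085j  (running Σ = -0.03974 - 0.01797j)
  m=-1: -0.14136 - 0.02422j × -0.38844 - 0.02115j = 0.05440 + 0.01240j  (running Σ = 0.01465 - 0.00557j)
  m=0: 0.30314 + 0.00000j × 0.47282 + 0.00000j = 0.14333 + 0.00000j  (running Σ = 0.15798 - 0.00557j)
  m=1: 0.14136 - 0.02422j × 0.38844 - 0.02115j = 0.05440 - 0.01240j  (running Σ = 0.21238 - 0.01797j)
  m=2: -0.37000 + 0.13064j × 0.12192 - 0.01332j = -0.04337 + 0.02085j  (running Σ = 0.16901 + 0.00289j)
  m=3: 0.21036 - 0.11742j × 0.01897 - 0.00312j = 0.00362 - 0.00289j  (running Σ = 0.17264 + 0.00000j)
Σ over m = 0.17264 + 0.00000j; ×(4π/7) → 0.30991 + 0.00000j. Real part: 0.309915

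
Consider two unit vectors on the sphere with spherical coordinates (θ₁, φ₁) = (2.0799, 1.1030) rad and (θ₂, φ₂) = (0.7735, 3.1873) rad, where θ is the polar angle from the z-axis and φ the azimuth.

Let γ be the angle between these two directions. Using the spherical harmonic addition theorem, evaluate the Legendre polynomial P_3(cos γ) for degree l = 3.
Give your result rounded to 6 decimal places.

0.291113

Expand P_3 via completeness: Σ_{m} conj(Y_{3,m}) at Ω₁ times Y_{3,m} at Ω₂ —
  m=-3: Y*=(-0.273885, -0.046284)  Y=(-0.140942, 0.019448)  product (0.039502, 0.001197)
  m=-2: Y*=(0.225341, -0.305706)  Y=(0.355411, -0.032581)  product (0.070128, -0.115993)
  m=-1: Y*=(0.023893, 0.047295)  Y=(-0.351745, 0.016089)  product (-0.009165, -0.016251)
  m=+0: Y*=(0.329616, -0.000000)  Y=(-0.117616, 0.000000)  product (-0.038768, 0.000000)
  m=+1: Y*=(-0.023893, 0.047295)  Y=(0.351745, 0.016089)  product (-0.009165, 0.016251)
  m=+2: Y*=(0.225341, 0.305706)  Y=(0.355411, 0.032581)  product (0.070128, 0.115993)
  m=+3: Y*=(0.273885, -0.046284)  Y=(0.140942, 0.019448)  product (0.039502, -0.001197)
Accumulated sum (0.162162, 0.000000); after 4π/(2l+1) scaling, (0.291113, 0.000000) ⇒ P_3 = 0.291113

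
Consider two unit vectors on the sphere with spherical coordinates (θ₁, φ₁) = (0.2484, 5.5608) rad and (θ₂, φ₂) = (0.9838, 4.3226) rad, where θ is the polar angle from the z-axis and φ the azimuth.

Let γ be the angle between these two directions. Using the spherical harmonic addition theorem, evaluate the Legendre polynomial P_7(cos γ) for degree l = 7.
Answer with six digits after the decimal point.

0.321534

Expand P_7 via completeness: Σ_{m} conj(Y_{7,m}) at Ω₁ times Y_{7,m} at Ω₂ —
  term(m=-7) = (-0.000003, 0.000003)   from Y*(Ω₁)=(0.000009, 0.000026), Y(Ω₂)=(0.055679, 0.127038)
  term(m=-6) = (0.000057, 0.000126)   from Y*(Ω₁)=(-0.000148, 0.000372), Y(Ω₂)=(0.239818, -0.248343)
  term(m=-5) = (0.001615, -0.000149)   from Y*(Ω₁)=(-0.003295, 0.001675), Y(Ω₂)=(-0.407694, -0.161964)
  term(m=-4) = (0.001100, -0.004488)   from Y*(Ω₁)=(-0.023190, -0.005972), Y(Ω₂)=(0.002246, 0.192962)
  term(m=-3) = (0.022473, 0.014500)   from Y*(Ω₁)=(-0.062072, -0.091443), Y(Ω₂)=(-0.222750, 0.094553)
  term(m=-2) = (0.086784, -0.068079)   from Y*(Ω₁)=(0.043650, -0.344521), Y(Ω₂)=(0.225893, 0.223279)
  term(m=-1) = (0.024584, 0.071169)   from Y*(Ω₁)=(0.479349, -0.422449), Y(Ω₂)=(-0.044780, 0.109005)
  term(m=+0) = (0.110583, 0.000000)   from Y*(Ω₁)=(0.332236, -0.000000), Y(Ω₂)=(0.332845, 0.000000)
  term(m=+1) = (0.024584, -0.071169)   from Y*(Ω₁)=(-0.479349, -0.422449), Y(Ω₂)=(0.044780, 0.109005)
  term(m=+2) = (0.086784, 0.068079)   from Y*(Ω₁)=(0.043650, 0.344521), Y(Ω₂)=(0.225893, -0.223279)
  term(m=+3) = (0.022473, -0.014500)   from Y*(Ω₁)=(0.062072, -0.091443), Y(Ω₂)=(0.222750, 0.094553)
  term(m=+4) = (0.001100, 0.004488)   from Y*(Ω₁)=(-0.023190, 0.005972), Y(Ω₂)=(0.002246, -0.192962)
  term(m=+5) = (0.001615, 0.000149)   from Y*(Ω₁)=(0.003295, 0.001675), Y(Ω₂)=(0.407694, -0.161964)
  term(m=+6) = (0.000057, -0.000126)   from Y*(Ω₁)=(-0.000148, -0.000372), Y(Ω₂)=(0.239818, 0.248343)
  term(m=+7) = (-0.000003, -0.000003)   from Y*(Ω₁)=(-0.000009, 0.000026), Y(Ω₂)=(-0.055679, 0.127038)
Total Σ_m = (0.383803, 0.000000). Multiply by 0.837758: (0.321534, 0.000000). P_7(cos γ) = 0.321534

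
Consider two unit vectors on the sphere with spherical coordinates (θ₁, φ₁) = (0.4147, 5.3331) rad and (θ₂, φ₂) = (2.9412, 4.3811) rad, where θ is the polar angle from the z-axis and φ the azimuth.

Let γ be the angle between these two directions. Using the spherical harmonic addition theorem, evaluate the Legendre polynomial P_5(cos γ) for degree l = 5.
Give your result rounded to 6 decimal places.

Term-by-term m-sum for l=5 (normalisation 4π/11 = 1.142397):
  term(m=-5) = +0.000000-0.000001i   from Y*(Ω₁)=+0.000187+0.004925i, Y(Ω₂)=-0.000145-0.000012i
  term(m=-4) = +0.000063+0.000049i   from Y*(Ω₁)=-0.027995+0.021671i, Y(Ω₂)=-0.000549-0.002190i
  term(m=-3) = -0.002961+0.000869i   from Y*(Ω₁)=-0.141728-0.042500i, Y(Ω₂)=+0.017479-0.011375i
  term(m=-2) = +0.015426-0.044569i   from Y*(Ω₁)=-0.123229-0.360503i, Y(Ω₂)=+0.097599+0.076151i
  term(m=-1) = +0.132423+0.185963i   from Y*(Ω₁)=+0.300814-0.420729i, Y(Ω₂)=-0.143570+0.417397i
  term(m=+0) = -0.041062+0.000000i   from Y*(Ω₁)=+0.060931-0.000000i, Y(Ω₂)=-0.673912+0.000000i
  term(m=+1) = +0.132423-0.185963i   from Y*(Ω₁)=-0.300814-0.420729i, Y(Ω₂)=+0.143570+0.417397i
  term(m=+2) = +0.015426+0.044569i   from Y*(Ω₁)=-0.123229+0.360503i, Y(Ω₂)=+0.097599-0.076151i
  term(m=+3) = -0.002961-0.000869i   from Y*(Ω₁)=+0.141728-0.042500i, Y(Ω₂)=-0.017479-0.011375i
  term(m=+4) = +0.000063-0.000049i   from Y*(Ω₁)=-0.027995-0.021671i, Y(Ω₂)=-0.000549+0.002190i
  term(m=+5) = +0.000000+0.000001i   from Y*(Ω₁)=-0.000187+0.004925i, Y(Ω₂)=+0.000145-0.000012i
Accumulated sum +0.248839-0.000000i; after 4π/(2l+1) scaling, +0.284274-0.000000i ⇒ P_5 = 0.284274

0.284274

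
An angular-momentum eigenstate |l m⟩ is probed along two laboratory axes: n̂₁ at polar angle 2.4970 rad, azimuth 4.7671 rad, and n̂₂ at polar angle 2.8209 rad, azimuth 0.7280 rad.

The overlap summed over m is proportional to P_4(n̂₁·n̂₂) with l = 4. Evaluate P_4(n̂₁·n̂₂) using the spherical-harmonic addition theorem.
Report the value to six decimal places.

-0.427098

Term-by-term m-sum for l=4 (normalisation 4π/9 = 1.396263):
  m=-4: (0.056311, 0.012524) × (-0.004255, -0.000994) = (-0.000227, -0.000109)  (running Σ = (-0.000227, -0.000109))
  m=-3: (0.035466, -0.214139) × (0.021412, 0.030428) = (0.007275, -0.003506)  (running Σ = (0.007048, -0.003615))
  m=-2: (-0.416916, -0.045803) × (0.020197, -0.175161) = (-0.016443, 0.072102)  (running Σ = (-0.009395, 0.068487))
  m=-1: (-0.018299, 0.334126) × (-0.349113, 0.311172) = (-0.097583, -0.122342)  (running Σ = (-0.106978, -0.053855))
  m=0: (-0.198821, -0.000000) × (0.462381, 0.000000) = (-0.091931, -0.000000)  (running Σ = (-0.198909, -0.053855))
  m=1: (0.018299, 0.334126) × (0.349113, 0.311172) = (-0.097583, 0.122342)  (running Σ = (-0.296491, 0.068487))
  m=2: (-0.416916, 0.045803) × (0.020197, 0.175161) = (-0.016443, -0.072102)  (running Σ = (-0.312934, -0.003615))
  m=3: (-0.035466, -0.214139) × (-0.021412, 0.030428) = (0.007275, 0.003506)  (running Σ = (-0.305659, -0.000109))
  m=4: (0.056311, -0.012524) × (-0.004255, 0.000994) = (-0.000227, 0.000109)  (running Σ = (-0.305886, 0.000000))
Σ over m = (-0.305886, 0.000000); ×(4π/9) → (-0.427098, 0.000000). Real part: -0.427098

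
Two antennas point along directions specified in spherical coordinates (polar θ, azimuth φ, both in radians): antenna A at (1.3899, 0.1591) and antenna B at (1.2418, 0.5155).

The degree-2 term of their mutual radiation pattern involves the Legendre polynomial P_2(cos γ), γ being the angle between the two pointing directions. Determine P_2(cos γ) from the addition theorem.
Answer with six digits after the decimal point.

0.798893

Summing Y*_{l m}(θ₁,φ₁)·Y_{l m}(θ₂,φ₂) over m ∈ [−2, 2]; prefactor 4π/(2·2+1) = 2.513274:
  m=-2: 0.35501 + 0.11694j × 0.17781 - 0.29676j = 0.09782 - 0.08456j  (running Σ = 0.09782 - 0.08456j)
  m=-1: 0.13500 + 0.02166j × 0.20552 - 0.11645j = 0.03027 - 0.01127j  (running Σ = 0.12809 - 0.09583j)
  m=0: -0.28477 + 0.00000j × -0.21662 + 0.00000j = 0.06169 + 0.00000j  (running Σ = 0.18978 - 0.09583j)
  m=1: -0.13500 + 0.02166j × -0.20552 - 0.11645j = 0.03027 + 0.01127j  (running Σ = 0.22004 - 0.08456j)
  m=2: 0.35501 - 0.11694j × 0.17781 + 0.29676j = 0.09782 + 0.08456j  (running Σ = 0.31787 + 0.00000j)
Total Σ_m = 0.31787 + 0.00000j. Multiply by 2.513274: 0.79889 + 0.00000j. P_2(cos γ) = 0.798893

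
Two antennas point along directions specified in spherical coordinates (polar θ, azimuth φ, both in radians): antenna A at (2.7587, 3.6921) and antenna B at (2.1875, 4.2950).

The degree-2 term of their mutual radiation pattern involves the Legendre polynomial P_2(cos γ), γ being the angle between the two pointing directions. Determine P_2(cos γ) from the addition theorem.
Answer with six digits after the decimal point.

Expand P_2 via completeness: Σ_{m} conj(Y_{2,m}) at Ω₁ times Y_{2,m} at Ω₂ —
  term(m=-2) = +0.004947-0.012947i   from Y*(Ω₁)=+0.024408+0.048076i, Y(Ω₂)=-0.172582-0.190527i
  term(m=-1) = +0.080381-0.055335i   from Y*(Ω₁)=+0.228174+0.140054i, Y(Ω₂)=+0.147758-0.333205i
  term(m=+0) = +0.000545+0.000000i   from Y*(Ω₁)=+0.498715-0.000000i, Y(Ω₂)=+0.001092+0.000000i
  term(m=+1) = +0.080381+0.055335i   from Y*(Ω₁)=-0.228174+0.140054i, Y(Ω₂)=-0.147758-0.333205i
  term(m=+2) = +0.004947+0.012947i   from Y*(Ω₁)=+0.024408-0.048076i, Y(Ω₂)=-0.172582+0.190527i
Σ over m = +0.171202-0.000000i; ×(4π/5) → +0.430277-0.000000i. Real part: 0.430277

0.430277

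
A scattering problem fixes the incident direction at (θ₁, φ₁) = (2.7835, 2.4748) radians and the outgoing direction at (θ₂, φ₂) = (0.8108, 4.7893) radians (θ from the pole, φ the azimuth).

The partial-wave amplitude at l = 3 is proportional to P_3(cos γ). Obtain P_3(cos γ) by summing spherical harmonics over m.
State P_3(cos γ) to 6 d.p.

Expand P_3 via completeness: Σ_{m} conj(Y_{3,m}) at Ω₁ times Y_{3,m} at Ω₂ —
  m=-3: Y*=(0.007482, 0.016331)  Y=(-0.036336, -0.154678)  product (0.002254, -0.001751)
  m=-2: Y*=(-0.027630, 0.114287)  Y=(-0.365542, 0.056676)  product (0.003623, -0.043343)
  m=-1: Y*=(-0.301367, 0.237190)  Y=(0.024713, 0.320690)  product (-0.083512, -0.090784)
  m=+0: Y*=(-0.484340, -0.000000)  Y=(-0.161183, 0.000000)  product (0.078067, 0.000000)
  m=+1: Y*=(0.301367, 0.237190)  Y=(-0.024713, 0.320690)  product (-0.083512, 0.090784)
  m=+2: Y*=(-0.027630, -0.114287)  Y=(-0.365542, -0.056676)  product (0.003623, 0.043343)
  m=+3: Y*=(-0.007482, 0.016331)  Y=(0.036336, -0.154678)  product (0.002254, 0.001751)
Accumulated sum (-0.077203, -0.000000); after 4π/(2l+1) scaling, (-0.138595, -0.000000) ⇒ P_3 = -0.138595

-0.138595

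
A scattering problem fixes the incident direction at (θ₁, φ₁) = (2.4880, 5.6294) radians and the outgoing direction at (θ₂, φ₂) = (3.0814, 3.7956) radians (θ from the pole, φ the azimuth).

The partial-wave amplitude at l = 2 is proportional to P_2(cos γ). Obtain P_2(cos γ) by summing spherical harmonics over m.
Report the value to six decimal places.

Summing Y*_{l m}(θ₁,φ₁)·Y_{l m}(θ₂,φ₂) over m ∈ [−2, 2]; prefactor 4π/(2·2+1) = 2.513274:
  m=-2: (0.037159, -0.137893) × (0.000363, -0.001350) = (-0.000173, -0.000100)  (running Σ = (-0.000173, -0.000100))
  m=-1: (-0.296027, 0.226815) × (0.036817, -0.028222) = (-0.004498, 0.016705)  (running Σ = (-0.004670, 0.016605))
  m=0: (0.280967, -0.000000) × (0.627359, 0.000000) = (0.176267, 0.000000)  (running Σ = (0.171597, 0.016605))
  m=1: (0.296027, 0.226815) × (-0.036817, -0.028222) = (-0.004498, -0.016705)  (running Σ = (0.167099, -0.000100))
  m=2: (0.037159, 0.137893) × (0.000363, 0.001350) = (-0.000173, 0.000100)  (running Σ = (0.166927, -0.000000))
Total Σ_m = (0.166927, -0.000000). Multiply by 2.513274: (0.419533, -0.000000). P_2(cos γ) = 0.419533

0.419533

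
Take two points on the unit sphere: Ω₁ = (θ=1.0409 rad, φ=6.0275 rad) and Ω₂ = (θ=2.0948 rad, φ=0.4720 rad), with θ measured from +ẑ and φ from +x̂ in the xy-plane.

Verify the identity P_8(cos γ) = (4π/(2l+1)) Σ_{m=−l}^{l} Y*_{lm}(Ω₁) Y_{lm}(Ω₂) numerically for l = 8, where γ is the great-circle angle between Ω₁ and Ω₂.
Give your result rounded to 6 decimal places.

Summing Y*_{l m}(θ₁,φ₁)·Y_{l m}(θ₂,φ₂) over m ∈ [−8, 8]; prefactor 4π/(2·8+1) = 0.739198:
  [-8]  conj(Y_{8,-8})(Ω₁) = (-0.072387, -0.140865) ; Y_{8,-8}(Ω₂) = (-0.131107, 0.096480) ; Δ = (0.023081, 0.011485)
  [-7]  conj(Y_{8,-7})(Ω₁) = (-0.080622, -0.362229) ; Y_{8,-7}(Ω₂) = (0.371325, -0.060842) ; Δ = (-0.051975, -0.129599)
  [-6]  conj(Y_{8,-6})(Ω₁) = (0.016136, -0.439669) ; Y_{8,-6}(Ω₂) = (-0.416151, -0.133118) ; Δ = (-0.065243, 0.180821)
  [-5]  conj(Y_{8,-5})(Ω₁) = (0.047146, -0.156635) ; Y_{8,-5}(Ω₂) = (0.106126, 0.105321) ; Δ = (0.021500, -0.011657)
  [-4]  conj(Y_{8,-4})(Ω₁) = (-0.136783, 0.224076) ; Y_{8,-4}(Ω₂) = (0.085105, 0.259238) ; Δ = (-0.069730, -0.016389)
  [-3]  conj(Y_{8,-3})(Ω₁) = (-0.223984, 0.215914) ; Y_{8,-3}(Ω₂) = (0.046568, -0.298429) ; Δ = (0.054004, 0.076898)
  [-2]  conj(Y_{8,-2})(Ω₁) = (0.100913, -0.056628) ; Y_{8,-2}(Ω₂) = (0.076980, -0.106294) ; Δ = (0.001749, -0.015086)
  [-1]  conj(Y_{8,-1})(Ω₁) = (0.323620, -0.084596) ; Y_{8,-1}(Ω₂) = (-0.293512, 0.149833) ; Δ = (-0.082311, 0.073319)
  [+0]  conj(Y_{8,0})(Ω₁) = (-0.067914, -0.000000) ; Y_{8,0}(Ω₂) = (-0.084518, 0.000000) ; Δ = (0.005740, 0.000000)
  [+1]  conj(Y_{8,1})(Ω₁) = (-0.323620, -0.084596) ; Y_{8,1}(Ω₂) = (0.293512, 0.149833) ; Δ = (-0.082311, -0.073319)
  [+2]  conj(Y_{8,2})(Ω₁) = (0.100913, 0.056628) ; Y_{8,2}(Ω₂) = (0.076980, 0.106294) ; Δ = (0.001749, 0.015086)
  [+3]  conj(Y_{8,3})(Ω₁) = (0.223984, 0.215914) ; Y_{8,3}(Ω₂) = (-0.046568, -0.298429) ; Δ = (0.054004, -0.076898)
  [+4]  conj(Y_{8,4})(Ω₁) = (-0.136783, -0.224076) ; Y_{8,4}(Ω₂) = (0.085105, -0.259238) ; Δ = (-0.069730, 0.016389)
  [+5]  conj(Y_{8,5})(Ω₁) = (-0.047146, -0.156635) ; Y_{8,5}(Ω₂) = (-0.106126, 0.105321) ; Δ = (0.021500, 0.011657)
  [+6]  conj(Y_{8,6})(Ω₁) = (0.016136, 0.439669) ; Y_{8,6}(Ω₂) = (-0.416151, 0.133118) ; Δ = (-0.065243, -0.180821)
  [+7]  conj(Y_{8,7})(Ω₁) = (0.080622, -0.362229) ; Y_{8,7}(Ω₂) = (-0.371325, -0.060842) ; Δ = (-0.051975, 0.129599)
  [+8]  conj(Y_{8,8})(Ω₁) = (-0.072387, 0.140865) ; Y_{8,8}(Ω₂) = (-0.131107, -0.096480) ; Δ = (0.023081, -0.011485)
Accumulated sum (-0.332108, -0.000000); after 4π/(2l+1) scaling, (-0.245493, -0.000000) ⇒ P_8 = -0.245493

-0.245493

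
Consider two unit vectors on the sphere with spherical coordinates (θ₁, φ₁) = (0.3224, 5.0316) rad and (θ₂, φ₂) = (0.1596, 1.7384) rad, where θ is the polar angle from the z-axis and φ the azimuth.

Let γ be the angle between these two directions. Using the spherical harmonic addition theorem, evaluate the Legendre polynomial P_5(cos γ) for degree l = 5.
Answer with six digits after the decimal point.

Addition theorem: P_5(cos γ) = (4π/11) Σ_m Y*_{lm}(Ω₁) Y_{lm}(Ω₂), m = −5…5:
  m=-5: Y*=(0.001482, 0.000037)  Y=(-0.000035, -0.000031)  product (-0.000000, -0.000000)
  m=-4: Y*=(0.004065, 0.013428)  Y=(0.000724, -0.000574)  product (0.000011, 0.000007)
  m=-3: Y*=(-0.063863, 0.044936)  Y=(0.005201, 0.009457)  product (-0.000757, -0.000370)
  m=-2: Y*=(-0.220148, -0.163370)  Y=(-0.076792, 0.026751)  product (0.021276, 0.006656)
  m=-1: Y*=(0.171991, -0.520375)  Y=(-0.062038, -0.366677)  product (-0.201479, -0.030782)
  m=+0: Y*=(0.334226, -0.000000)  Y=(0.765043, 0.000000)  product (0.255697, 0.000000)
  m=+1: Y*=(-0.171991, -0.520375)  Y=(0.062038, -0.366677)  product (-0.201479, 0.030782)
  m=+2: Y*=(-0.220148, 0.163370)  Y=(-0.076792, -0.026751)  product (0.021276, -0.006656)
  m=+3: Y*=(0.063863, 0.044936)  Y=(-0.005201, 0.009457)  product (-0.000757, 0.000370)
  m=+4: Y*=(0.004065, -0.013428)  Y=(0.000724, 0.000574)  product (0.000011, -0.000007)
  m=+5: Y*=(-0.001482, 0.000037)  Y=(0.000035, -0.000031)  product (-0.000000, 0.000000)
Σ over m = (-0.106203, 0.000000); ×(4π/11) → (-0.121326, 0.000000). Real part: -0.121326

-0.121326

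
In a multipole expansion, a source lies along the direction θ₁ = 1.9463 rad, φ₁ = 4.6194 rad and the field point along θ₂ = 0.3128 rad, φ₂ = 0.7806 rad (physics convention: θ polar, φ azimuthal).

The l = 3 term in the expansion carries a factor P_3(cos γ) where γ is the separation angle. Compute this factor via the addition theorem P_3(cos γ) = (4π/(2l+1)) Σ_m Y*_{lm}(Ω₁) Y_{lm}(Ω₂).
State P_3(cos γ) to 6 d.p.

Expand P_3 via completeness: Σ_{m} conj(Y_{3,m}) at Ω₁ times Y_{3,m} at Ω₂ —
  m=-3: (0.092507, 0.322959) × (-0.008472, -0.008720) = (0.002032, -0.003543)  (running Σ = (0.002032, -0.003543))
  m=-2: (0.318799, -0.059983) × (0.000884, -0.092076) = (-0.005241, -0.029407)  (running Σ = (-0.003209, -0.032949))
  m=-1: (0.009143, 0.098043) × (0.249180, -0.246800) = (0.026475, 0.022174)  (running Σ = (0.023266, -0.010776))
  m=0: (0.318540, -0.000000) × (0.542022, 0.000000) = (0.172656, 0.000000)  (running Σ = (0.195922, -0.010776))
  m=1: (-0.009143, 0.098043) × (-0.249180, -0.246800) = (0.026475, -0.022174)  (running Σ = (0.222397, -0.032949))
  m=2: (0.318799, 0.059983) × (0.000884, 0.092076) = (-0.005241, 0.029407)  (running Σ = (0.217156, -0.003543))
  m=3: (-0.092507, 0.322959) × (0.008472, -0.008720) = (0.002032, 0.003543)  (running Σ = (0.219189, 0.000000))
Σ over m = (0.219189, 0.000000); ×(4π/7) → (0.393486, 0.000000). Real part: 0.393486

0.393486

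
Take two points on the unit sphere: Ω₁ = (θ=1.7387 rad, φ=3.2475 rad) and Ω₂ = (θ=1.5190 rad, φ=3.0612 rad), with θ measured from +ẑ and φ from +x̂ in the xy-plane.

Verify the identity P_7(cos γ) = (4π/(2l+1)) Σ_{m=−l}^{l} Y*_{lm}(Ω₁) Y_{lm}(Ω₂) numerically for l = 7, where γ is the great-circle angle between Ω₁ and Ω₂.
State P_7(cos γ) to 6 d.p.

Addition theorem: P_7(cos γ) = (4π/15) Σ_m Y*_{lm}(Ω₁) Y_{lm}(Ω₂), m = −7…7:
  m=-7: -0.33400 - 0.30580j × -0.41897 - 0.26428j = 0.05912 + 0.21639j  (running Σ = 0.05912 + 0.21639j)
  m=-6: -0.23114 - 0.17046j × 0.08513 + 0.04457j = -0.01208 - 0.02481j  (running Σ = 0.04704 + 0.19158j)
  m=-5: 0.18791 + 0.10998j × 0.32374 + 0.13762j = 0.04570 + 0.06147j  (running Σ = 0.09274 + 0.25305j)
  m=-4: 0.27857 + 0.12562j × -0.10631 - 0.03542j = -0.02517 - 0.02322j  (running Σ = 0.06757 + 0.22983j)
  m=-3: -0.12775 - 0.04201j × -0.30218 - 0.07433j = 0.03548 + 0.02219j  (running Σ = 0.10305 + 0.25202j)
  m=-2: -0.29916 - 0.06433j × 0.11727 + 0.01902j = -0.03386 - 0.01323j  (running Σ = 0.06919 + 0.23878j)
  m=-1: 0.10060 + 0.01069j × 0.29513 + 0.02378j = 0.02944 + 0.00555j  (running Σ = 0.09863 + 0.24433j)
  m=0: 0.30507 + 0.00000j × -0.12077 + 0.00000j = -0.03684 + 0.00000j  (running Σ = 0.06179 + 0.24433j)
  m=1: -0.10060 + 0.01069j × -0.29513 + 0.02378j = 0.02944 - 0.00555j  (running Σ = 0.09122 + 0.23878j)
  m=2: -0.29916 + 0.06433j × 0.11727 - 0.01902j = -0.03386 + 0.01323j  (running Σ = 0.05736 + 0.25202j)
  m=3: 0.12775 - 0.04201j × 0.30218 - 0.07433j = 0.03548 - 0.02219j  (running Σ = 0.09284 + 0.22983j)
  m=4: 0.27857 - 0.12562j × -0.10631 + 0.03542j = -0.02517 + 0.02322j  (running Σ = 0.06768 + 0.25305j)
  m=5: -0.18791 + 0.10998j × -0.32374 + 0.13762j = 0.04570 - 0.06147j  (running Σ = 0.11338 + 0.19158j)
  m=6: -0.23114 + 0.17046j × 0.08513 - 0.04457j = -0.01208 + 0.02481j  (running Σ = 0.10130 + 0.21639j)
  m=7: 0.33400 - 0.30580j × 0.41897 - 0.26428j = 0.05912 - 0.21639j  (running Σ = 0.16042 - 0.00000j)
Σ over m = 0.16042 - 0.00000j; ×(4π/15) → 0.13439 - 0.00000j. Real part: 0.134391

0.134391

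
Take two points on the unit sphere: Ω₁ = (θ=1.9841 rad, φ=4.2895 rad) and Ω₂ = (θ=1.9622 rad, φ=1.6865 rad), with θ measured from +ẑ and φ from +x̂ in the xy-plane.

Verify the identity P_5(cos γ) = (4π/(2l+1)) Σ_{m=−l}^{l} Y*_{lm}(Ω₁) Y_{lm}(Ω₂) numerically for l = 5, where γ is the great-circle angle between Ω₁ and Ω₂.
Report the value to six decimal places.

Expand P_5 via completeness: Σ_{m} conj(Y_{5,m}) at Ω₁ times Y_{5,m} at Ω₂ —
  [-5]  conj(Y_{5,-5})(Ω₁) = -0.25588 + 0.15465j ; Y_{5,-5}(Ω₂) = -0.17128 - 0.26227j ; Δ = 0.08439 + 0.04062j
  [-4]  conj(Y_{5,-4})(Ω₁) = 0.04995 + 0.41162j ; Y_{5,-4}(Ω₂) = -0.36580 + 0.18252j ; Δ = -0.09340 - 0.14145j
  [-3]  conj(Y_{5,-3})(Ω₁) = 0.11461 + 0.03572j ; Y_{5,-3}(Ω₂) = 0.02880 + 0.07960j ; Δ = 0.00046 + 0.01015j
  [-2]  conj(Y_{5,-2})(Ω₁) = -0.19537 + 0.22051j ; Y_{5,-2}(Ω₂) = -0.30295 + 0.07138j ; Δ = 0.04345 - 0.08075j
  [-1]  conj(Y_{5,-1})(Ω₁) = 0.08570 + 0.19042j ; Y_{5,-1}(Ω₂) = 0.02026 + 0.17429j ; Δ = -0.03145 + 0.01879j
  [+0]  conj(Y_{5,0})(Ω₁) = -0.25118 + 0.00000j ; Y_{5,0}(Ω₂) = -0.27425 + 0.00000j ; Δ = 0.06889 + 0.00000j
  [+1]  conj(Y_{5,1})(Ω₁) = -0.08570 + 0.19042j ; Y_{5,1}(Ω₂) = -0.02026 + 0.17429j ; Δ = -0.03145 - 0.01879j
  [+2]  conj(Y_{5,2})(Ω₁) = -0.19537 - 0.22051j ; Y_{5,2}(Ω₂) = -0.30295 - 0.07138j ; Δ = 0.04345 + 0.08075j
  [+3]  conj(Y_{5,3})(Ω₁) = -0.11461 + 0.03572j ; Y_{5,3}(Ω₂) = -0.02880 + 0.07960j ; Δ = 0.00046 - 0.01015j
  [+4]  conj(Y_{5,4})(Ω₁) = 0.04995 - 0.41162j ; Y_{5,4}(Ω₂) = -0.36580 - 0.18252j ; Δ = -0.09340 + 0.14145j
  [+5]  conj(Y_{5,5})(Ω₁) = 0.25588 + 0.15465j ; Y_{5,5}(Ω₂) = 0.17128 - 0.26227j ; Δ = 0.08439 - 0.04062j
Accumulated sum 0.07576 + 0.00000j; after 4π/(2l+1) scaling, 0.08655 + 0.00000j ⇒ P_5 = 0.086547

0.086547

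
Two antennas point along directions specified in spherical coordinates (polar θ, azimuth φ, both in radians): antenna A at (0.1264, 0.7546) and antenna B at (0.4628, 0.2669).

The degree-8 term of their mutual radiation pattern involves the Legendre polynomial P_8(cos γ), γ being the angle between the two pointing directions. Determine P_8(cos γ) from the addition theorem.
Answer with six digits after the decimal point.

-0.271463

Term-by-term m-sum for l=8 (normalisation 4π/17 = 0.739198):
  term(m=-8) = -0.000000-0.000000i   from Y*(Ω₁)=+0.000000-0.000000i, Y(Ω₂)=-0.000435-0.000687i
  term(m=-7) = -0.000000-0.000000i   from Y*(Ω₁)=+0.000001-0.000001i, Y(Ω₂)=-0.001912-0.006236i
  term(m=-6) = -0.000001+0.000000i   from Y*(Ω₁)=-0.000004-0.000020i, Y(Ω₂)=-0.001004-0.032804i
  term(m=-5) = -0.000027+0.000023i   from Y*(Ω₁)=-0.000244-0.000178i, Y(Ω₂)=+0.027223-0.113053i
  term(m=-4) = -0.000357+0.000894i   from Y*(Ω₁)=-0.003253+0.000403i, Y(Ω₂)=+0.141633-0.257299i
  term(m=-3) = +0.001416+0.013095i   from Y*(Ω₁)=-0.016839+0.020278i, Y(Ω₂)=+0.347899-0.358712i
  term(m=-2) = +0.038684+0.057106i   from Y*(Ω₁)=+0.009237+0.149776i, Y(Ω₂)=+0.395701-0.233872i
  term(m=-1) = -0.021322-0.011310i   from Y*(Ω₁)=+0.392661+0.369190i, Y(Ω₂)=-0.043195+0.011811i
  term(m=+0) = -0.404026+0.000000i   from Y*(Ω₁)=+0.851706-0.000000i, Y(Ω₂)=-0.474373+0.000000i
  term(m=+1) = -0.021322+0.011310i   from Y*(Ω₁)=-0.392661+0.369190i, Y(Ω₂)=+0.043195+0.011811i
  term(m=+2) = +0.038684-0.057106i   from Y*(Ω₁)=+0.009237-0.149776i, Y(Ω₂)=+0.395701+0.233872i
  term(m=+3) = +0.001416-0.013095i   from Y*(Ω₁)=+0.016839+0.020278i, Y(Ω₂)=-0.347899-0.358712i
  term(m=+4) = -0.000357-0.000894i   from Y*(Ω₁)=-0.003253-0.000403i, Y(Ω₂)=+0.141633+0.257299i
  term(m=+5) = -0.000027-0.000023i   from Y*(Ω₁)=+0.000244-0.000178i, Y(Ω₂)=-0.027223-0.113053i
  term(m=+6) = -0.000001-0.000000i   from Y*(Ω₁)=-0.000004+0.000020i, Y(Ω₂)=-0.001004+0.032804i
  term(m=+7) = -0.000000+0.000000i   from Y*(Ω₁)=-0.000001-0.000001i, Y(Ω₂)=+0.001912-0.006236i
  term(m=+8) = -0.000000+0.000000i   from Y*(Ω₁)=+0.000000+0.000000i, Y(Ω₂)=-0.000435+0.000687i
Σ over m = -0.367239+0.000000i; ×(4π/17) → -0.271463+0.000000i. Real part: -0.271463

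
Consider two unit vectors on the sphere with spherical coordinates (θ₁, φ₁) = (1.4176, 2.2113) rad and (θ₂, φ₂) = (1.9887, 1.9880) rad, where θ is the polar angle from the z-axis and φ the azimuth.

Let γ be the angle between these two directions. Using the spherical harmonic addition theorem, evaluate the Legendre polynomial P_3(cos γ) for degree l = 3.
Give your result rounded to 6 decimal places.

Summing Y*_{l m}(θ₁,φ₁)·Y_{l m}(θ₂,φ₂) over m ∈ [−3, 3]; prefactor 4π/(2·3+1) = 1.795196:
  m=-3: +0.378220+0.138368i × +0.302424+0.099947i = +0.100553+0.079647i  (running Σ = +0.100553+0.079647i)
  m=-2: -0.043526-0.145970i × +0.232683-0.256685i = -0.047596-0.022792i  (running Σ = +0.052957+0.056855i)
  m=-1: +0.168647-0.226273i × +0.021118+0.047647i = +0.014343+0.003257i  (running Σ = +0.067300+0.060112i)
  m=0: -0.164207-0.000000i × +0.329627+0.000000i = -0.054127-0.000000i  (running Σ = +0.013173+0.060112i)
  m=1: -0.168647-0.226273i × -0.021118+0.047647i = +0.014343-0.003257i  (running Σ = +0.027515+0.056855i)
  m=2: -0.043526+0.145970i × +0.232683+0.256685i = -0.047596+0.022792i  (running Σ = -0.020081+0.079647i)
  m=3: -0.378220+0.138368i × -0.302424+0.099947i = +0.100553-0.079647i  (running Σ = +0.080473+0.000000i)
Accumulated sum +0.080473+0.000000i; after 4π/(2l+1) scaling, +0.144464+0.000000i ⇒ P_3 = 0.144464

0.144464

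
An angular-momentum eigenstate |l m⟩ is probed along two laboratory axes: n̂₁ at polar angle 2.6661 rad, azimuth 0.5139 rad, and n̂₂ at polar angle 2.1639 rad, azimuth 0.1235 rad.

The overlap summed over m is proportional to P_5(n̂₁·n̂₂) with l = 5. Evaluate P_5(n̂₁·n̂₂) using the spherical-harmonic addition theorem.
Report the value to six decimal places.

-0.292608

Addition theorem: P_5(cos γ) = (4π/11) Σ_m Y*_{lm}(Ω₁) Y_{lm}(Ω₂), m = −5…5:
  term(m=-5) = -0.00063 + 0.00158j   from Y*(Ω₁)=-0.00784 + 0.00505j, Y(Ω₂)=0.14835 - 0.10535j
  term(m=-4) = 0.00020 + 0.02222j   from Y*(Ω₁)=0.02671 - 0.05070j, Y(Ω₂)=-0.34148 + 0.18390j
  term(m=-3) = 0.02821 + 0.06679j   from Y*(Ω₁)=0.00590 + 0.20282j, Y(Ω₂)=0.33310 - 0.12939j
  term(m=-2) = -0.01257 - 0.01246j   from Y*(Ω₁)=-0.22373 - 0.37072j, Y(Ω₂)=0.03964 - 0.01000j
  term(m=-1) = -0.14564 - 0.05994j   from Y*(Ω₁)=0.39000 + 0.22015j, Y(Ω₂)=-0.34899 + 0.04332j
  term(m=+0) = 0.00474 + 0.00000j   from Y*(Ω₁)=0.10072 + 0.00000j, Y(Ω₂)=0.04706 + 0.00000j
  term(m=+1) = -0.14564 + 0.05994j   from Y*(Ω₁)=-0.39000 + 0.22015j, Y(Ω₂)=0.34899 + 0.04332j
  term(m=+2) = -0.01257 + 0.01246j   from Y*(Ω₁)=-0.22373 + 0.37072j, Y(Ω₂)=0.03964 + 0.01000j
  term(m=+3) = 0.02821 - 0.06679j   from Y*(Ω₁)=-0.00590 + 0.20282j, Y(Ω₂)=-0.33310 - 0.12939j
  term(m=+4) = 0.00020 - 0.02222j   from Y*(Ω₁)=0.02671 + 0.05070j, Y(Ω₂)=-0.34148 - 0.18390j
  term(m=+5) = -0.00063 - 0.00158j   from Y*(Ω₁)=0.00784 + 0.00505j, Y(Ω₂)=-0.14835 - 0.10535j
Accumulated sum -0.25614 + 0.00000j; after 4π/(2l+1) scaling, -0.29261 + 0.00000j ⇒ P_5 = -0.292608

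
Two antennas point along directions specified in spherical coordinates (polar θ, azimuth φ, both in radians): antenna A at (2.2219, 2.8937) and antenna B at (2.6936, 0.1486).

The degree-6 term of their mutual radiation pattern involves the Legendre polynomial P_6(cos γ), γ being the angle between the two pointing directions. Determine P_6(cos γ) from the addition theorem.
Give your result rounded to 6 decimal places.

Addition theorem: P_6(cos γ) = (4π/13) Σ_m Y*_{lm}(Ω₁) Y_{lm}(Ω₂), m = −6…6:
  m=-6: 0.01020 - 0.12192j × 0.00200 - 0.00248j = -0.00028 - 0.00027j  (running Σ = -0.00028 - 0.00027j)
  m=-5: 0.10505 - 0.30536j × -0.01694 + 0.01556j = 0.00297 + 0.00681j  (running Σ = 0.00269 + 0.00654j)
  m=-4: 0.23769 - 0.36340j × 0.08258 - 0.05582j = -0.00066 - 0.04328j  (running Σ = 0.00203 - 0.03674j)
  m=-3: 0.15214 - 0.13994j × -0.25556 + 0.12213j = -0.02179 + 0.05434j  (running Σ = -0.01976 + 0.01760j)
  m=-2: -0.21013 + 0.11365j × 0.47653 - 0.14595j = -0.08355 + 0.08482j  (running Σ = -0.10330 + 0.10243j)
  m=-1: -0.30171 + 0.07636j × -0.38291 + 0.05732j = 0.11115 - 0.04653j  (running Σ = 0.00785 + 0.05589j)
  m=0: 0.15995 + 0.00000j × -0.23775 + 0.00000j = -0.03803 + 0.00000j  (running Σ = -0.03018 + 0.05589j)
  m=1: 0.30171 + 0.07636j × 0.38291 + 0.05732j = 0.11115 + 0.04653j  (running Σ = 0.08097 + 0.10243j)
  m=2: -0.21013 - 0.11365j × 0.47653 + 0.14595j = -0.08355 - 0.08482j  (running Σ = -0.00257 + 0.01760j)
  m=3: -0.15214 - 0.13994j × 0.25556 + 0.12213j = -0.02179 - 0.05434j  (running Σ = -0.02436 - 0.03674j)
  m=4: 0.23769 + 0.36340j × 0.08258 + 0.05582j = -0.00066 + 0.04328j  (running Σ = -0.02502 + 0.00654j)
  m=5: -0.10505 - 0.30536j × 0.01694 + 0.01556j = 0.00297 - 0.00681j  (running Σ = -0.02205 - 0.00027j)
  m=6: 0.01020 + 0.12192j × 0.00200 + 0.00248j = -0.00028 + 0.00027j  (running Σ = -0.02233 + 0.00000j)
Σ over m = -0.02233 + 0.00000j; ×(4π/13) → -0.02159 + 0.00000j. Real part: -0.021586

-0.021586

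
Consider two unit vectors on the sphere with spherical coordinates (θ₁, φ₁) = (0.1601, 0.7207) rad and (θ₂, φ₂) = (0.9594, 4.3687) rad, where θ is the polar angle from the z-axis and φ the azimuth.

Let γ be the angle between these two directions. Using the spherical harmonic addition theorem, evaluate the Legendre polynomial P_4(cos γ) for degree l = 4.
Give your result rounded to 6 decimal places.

-0.209442

Expand P_4 via completeness: Σ_{m} conj(Y_{4,m}) at Ω₁ times Y_{4,m} at Ω₂ —
  [-4]  conj(Y_{4,-4})(Ω₁) = -0.00028 + 0.00007j ; Y_{4,-4}(Ω₂) = 0.03875 + 0.19515j ; Δ = -0.00002 - 0.00005j
  [-3]  conj(Y_{4,-3})(Ω₁) = -0.00279 + 0.00416j ; Y_{4,-3}(Ω₂) = 0.33840 - 0.20272j ; Δ = -0.00010 + 0.00197j
  [-2]  conj(Y_{4,-2})(Ω₁) = 0.00639 + 0.04908j ; Y_{4,-2}(Ω₂) = -0.22649 - 0.18593j ; Δ = 0.00768 - 0.01230j
  [-1]  conj(Y_{4,-1})(Ω₁) = 0.21381 + 0.18779j ; Y_{4,-1}(Ω₂) = 0.05197 - 0.14521j ; Δ = 0.03838 - 0.02129j
  [+0]  conj(Y_{4,0})(Ω₁) = 0.74114 + 0.00000j ; Y_{4,0}(Ω₂) = -0.32634 + 0.00000j ; Δ = -0.24187 + 0.00000j
  [+1]  conj(Y_{4,1})(Ω₁) = -0.21381 + 0.18779j ; Y_{4,1}(Ω₂) = -0.05197 - 0.14521j ; Δ = 0.03838 + 0.02129j
  [+2]  conj(Y_{4,2})(Ω₁) = 0.00639 - 0.04908j ; Y_{4,2}(Ω₂) = -0.22649 + 0.18593j ; Δ = 0.00768 + 0.01230j
  [+3]  conj(Y_{4,3})(Ω₁) = 0.00279 + 0.00416j ; Y_{4,3}(Ω₂) = -0.33840 - 0.20272j ; Δ = -0.00010 - 0.00197j
  [+4]  conj(Y_{4,4})(Ω₁) = -0.00028 - 0.00007j ; Y_{4,4}(Ω₂) = 0.03875 - 0.19515j ; Δ = -0.00002 + 0.00005j
Accumulated sum -0.15000 + 0.00000j; after 4π/(2l+1) scaling, -0.20944 + 0.00000j ⇒ P_4 = -0.209442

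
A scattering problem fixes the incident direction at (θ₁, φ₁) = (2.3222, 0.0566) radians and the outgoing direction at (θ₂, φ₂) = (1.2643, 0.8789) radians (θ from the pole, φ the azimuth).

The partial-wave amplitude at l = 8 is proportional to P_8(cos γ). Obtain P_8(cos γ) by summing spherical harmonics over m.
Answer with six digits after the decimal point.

-0.187979

Expand P_8 via completeness: Σ_{m} conj(Y_{8,m}) at Ω₁ times Y_{8,m} at Ω₂ —
  [-8]  conj(Y_{8,-8})(Ω₁) = (0.037679, 0.018331) ; Y_{8,-8}(Ω₂) = (0.257920, -0.239323) ; Δ = (0.014105, -0.004289)
  [-7]  conj(Y_{8,-7})(Ω₁) = (-0.144452, -0.060427) ; Y_{8,-7}(Ω₂) = (0.441588, 0.058130) ; Δ = (-0.060276, -0.035081)
  [-6]  conj(Y_{8,-6})(Ω₁) = (0.323695, 0.114357) ; Y_{8,-6}(Ω₂) = (0.054976, 0.087491) ; Δ = (0.007790, 0.034607)
  [-5]  conj(Y_{8,-5})(Ω₁) = (-0.443164, -0.128874) ; Y_{8,-5}(Ω₂) = (0.098732, -0.300053) ; Δ = (-0.082424, 0.120249)
  [-4]  conj(Y_{8,-4})(Ω₁) = (0.282001, 0.064959) ; Y_{8,-4}(Ω₂) = (0.215490, -0.084576) ; Δ = (0.066262, -0.009852)
  [-3]  conj(Y_{8,-3})(Ω₁) = (0.148273, 0.025422) ; Y_{8,-3}(Ω₂) = (-0.191154, -0.105646) ; Δ = (-0.025657, -0.020524)
  [-2]  conj(Y_{8,-2})(Ω₁) = (-0.377285, -0.042892) ; Y_{8,-2}(Ω₂) = (-0.050526, -0.267029) ; Δ = (0.007609, 0.102913)
  [-1]  conj(Y_{8,-1})(Ω₁) = (0.023484, 0.001331) ; Y_{8,-1}(Ω₂) = (-0.109069, 0.131642) ; Δ = (-0.002737, 0.002946)
  [+0]  conj(Y_{8,0})(Ω₁) = (0.369225, -0.000000) ; Y_{8,0}(Ω₂) = (-0.280718, 0.000000) ; Δ = (-0.103648, 0.000000)
  [+1]  conj(Y_{8,1})(Ω₁) = (-0.023484, 0.001331) ; Y_{8,1}(Ω₂) = (0.109069, 0.131642) ; Δ = (-0.002737, -0.002946)
  [+2]  conj(Y_{8,2})(Ω₁) = (-0.377285, 0.042892) ; Y_{8,2}(Ω₂) = (-0.050526, 0.267029) ; Δ = (0.007609, -0.102913)
  [+3]  conj(Y_{8,3})(Ω₁) = (-0.148273, 0.025422) ; Y_{8,3}(Ω₂) = (0.191154, -0.105646) ; Δ = (-0.025657, 0.020524)
  [+4]  conj(Y_{8,4})(Ω₁) = (0.282001, -0.064959) ; Y_{8,4}(Ω₂) = (0.215490, 0.084576) ; Δ = (0.066262, 0.009852)
  [+5]  conj(Y_{8,5})(Ω₁) = (0.443164, -0.128874) ; Y_{8,5}(Ω₂) = (-0.098732, -0.300053) ; Δ = (-0.082424, -0.120249)
  [+6]  conj(Y_{8,6})(Ω₁) = (0.323695, -0.114357) ; Y_{8,6}(Ω₂) = (0.054976, -0.087491) ; Δ = (0.007790, -0.034607)
  [+7]  conj(Y_{8,7})(Ω₁) = (0.144452, -0.060427) ; Y_{8,7}(Ω₂) = (-0.441588, 0.058130) ; Δ = (-0.060276, 0.035081)
  [+8]  conj(Y_{8,8})(Ω₁) = (0.037679, -0.018331) ; Y_{8,8}(Ω₂) = (0.257920, 0.239323) ; Δ = (0.014105, 0.004289)
Σ over m = (-0.254301, -0.000000); ×(4π/17) → (-0.187979, -0.000000). Real part: -0.187979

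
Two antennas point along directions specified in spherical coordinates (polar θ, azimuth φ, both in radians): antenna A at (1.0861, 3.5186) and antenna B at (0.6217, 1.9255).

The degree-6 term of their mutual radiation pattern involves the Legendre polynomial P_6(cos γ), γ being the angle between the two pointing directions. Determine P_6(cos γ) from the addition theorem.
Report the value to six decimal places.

0.249917

Term-by-term m-sum for l=6 (normalisation 4π/13 = 0.966644):
  term(m=-6) = (-0.004332, -0.000583)   from Y*(Ω₁)=(-0.147782, 0.178602), Y(Ω₂)=(0.009974, 0.016001)
  term(m=-5) = (-0.004290, 0.038311)   from Y*(Ω₁)=(0.130707, -0.402165), Y(Ω₂)=(-0.089296, 0.018354)
  term(m=-4) = (0.077808, 0.006960)   from Y*(Ω₁)=(0.019041, 0.302955), Y(Ω₂)=(0.038961, -0.254379)
  term(m=-3) = (-0.003841, 0.057321)   from Y*(Ω₁)=(0.054771, 0.116409), Y(Ω₂)=(0.390445, 0.216703)
  term(m=-2) = (0.133785, 0.005972)   from Y*(Ω₁)=(-0.251378, -0.236075), Y(Ω₂)=(-0.294648, 0.252955)
  term(m=-1) = (0.000013, -0.000582)   from Y*(Ω₁)=(-0.006691, -0.002649), Y(Ω₂)=(0.028077, 0.075809)
  term(m=+0) = (-0.139743, 0.000000)   from Y*(Ω₁)=(0.337710, -0.000000), Y(Ω₂)=(-0.413796, 0.000000)
  term(m=+1) = (0.000013, 0.000582)   from Y*(Ω₁)=(0.006691, -0.002649), Y(Ω₂)=(-0.028077, 0.075809)
  term(m=+2) = (0.133785, -0.005972)   from Y*(Ω₁)=(-0.251378, 0.236075), Y(Ω₂)=(-0.294648, -0.252955)
  term(m=+3) = (-0.003841, -0.057321)   from Y*(Ω₁)=(-0.054771, 0.116409), Y(Ω₂)=(-0.390445, 0.216703)
  term(m=+4) = (0.077808, -0.006960)   from Y*(Ω₁)=(0.019041, -0.302955), Y(Ω₂)=(0.038961, 0.254379)
  term(m=+5) = (-0.004290, -0.038311)   from Y*(Ω₁)=(-0.130707, -0.402165), Y(Ω₂)=(0.089296, 0.018354)
  term(m=+6) = (-0.004332, 0.000583)   from Y*(Ω₁)=(-0.147782, -0.178602), Y(Ω₂)=(0.009974, -0.016001)
Total Σ_m = (0.258541, 0.000000). Multiply by 0.966644: (0.249917, 0.000000). P_6(cos γ) = 0.249917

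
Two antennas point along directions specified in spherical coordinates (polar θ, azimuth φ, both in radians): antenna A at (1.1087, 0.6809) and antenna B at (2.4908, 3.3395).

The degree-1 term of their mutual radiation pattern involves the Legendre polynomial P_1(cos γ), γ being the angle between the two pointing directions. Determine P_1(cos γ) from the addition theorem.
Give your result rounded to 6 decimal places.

Addition theorem: P_1(cos γ) = (4π/3) Σ_m Y*_{lm}(Ω₁) Y_{lm}(Ω₂), m = −1…1:
  m=-1: 0.24030 + 0.19468j × -0.20522 + 0.04115j = -0.05733 - 0.03006j  (running Σ = -0.05733 - 0.03006j)
  m=0: 0.21783 + 0.00000j × -0.38873 + 0.00000j = -0.08468 + 0.00000j  (running Σ = -0.14200 - 0.03006j)
  m=1: -0.24030 + 0.19468j × 0.20522 + 0.04115j = -0.05733 + 0.03006j  (running Σ = -0.19933 + 0.00000j)
Σ over m = -0.19933 + 0.00000j; ×(4π/3) → -0.83495 + 0.00000j. Real part: -0.834948

-0.834948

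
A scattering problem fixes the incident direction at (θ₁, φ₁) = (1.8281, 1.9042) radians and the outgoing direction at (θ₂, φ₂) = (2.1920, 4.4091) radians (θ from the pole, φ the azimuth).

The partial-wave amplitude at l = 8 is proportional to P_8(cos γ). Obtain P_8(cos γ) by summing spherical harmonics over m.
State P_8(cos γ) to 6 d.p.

-0.115917

Addition theorem: P_8(cos γ) = (4π/17) Σ_m Y*_{lm}(Ω₁) Y_{lm}(Ω₂), m = −8…8:
  m=-8: Y*=-0.350795+0.180122i  Y=-0.074396+0.064632i  product +0.014456-0.036073i
  m=-7: Y*=-0.299981-0.286852i  Y=-0.240202-0.148006i  product +0.029600+0.113301i
  m=-6: Y*=-0.003674+0.008019i  Y=+0.109435-0.430491i  product +0.003050+0.002459i
  m=-5: Y*=-0.353442-0.034114i  Y=+0.349694-0.019025i  product -0.124246-0.005205i
  m=-4: Y*=-0.028582-0.118239i  Y=-0.018063-0.048333i  product -0.005199+0.003517i
  m=-3: Y*=-0.250377+0.160691i  Y=+0.287484-0.223546i  product -0.036058+0.102167i
  m=-2: Y*=-0.136573-0.107493i  Y=+0.117739+0.081692i  product -0.007299-0.023813i
  m=-1: Y*=-0.087384+0.252313i  Y=+0.090965-0.290675i  product +0.065392+0.048352i
  m=+0: Y*=-0.187931-0.000000i  Y=+0.192681+0.000000i  product -0.036211-0.000000i
  m=+1: Y*=+0.087384+0.252313i  Y=-0.090965-0.290675i  product +0.065392-0.048352i
  m=+2: Y*=-0.136573+0.107493i  Y=+0.117739-0.081692i  product -0.007299+0.023813i
  m=+3: Y*=+0.250377+0.160691i  Y=-0.287484-0.223546i  product -0.036058-0.102167i
  m=+4: Y*=-0.028582+0.118239i  Y=-0.018063+0.048333i  product -0.005199-0.003517i
  m=+5: Y*=+0.353442-0.034114i  Y=-0.349694-0.019025i  product -0.124246+0.005205i
  m=+6: Y*=-0.003674-0.008019i  Y=+0.109435+0.430491i  product +0.003050-0.002459i
  m=+7: Y*=+0.299981-0.286852i  Y=+0.240202-0.148006i  product +0.029600-0.113301i
  m=+8: Y*=-0.350795-0.180122i  Y=-0.074396-0.064632i  product +0.014456+0.036073i
Σ over m = -0.156815-0.000000i; ×(4π/17) → -0.115917-0.000000i. Real part: -0.115917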